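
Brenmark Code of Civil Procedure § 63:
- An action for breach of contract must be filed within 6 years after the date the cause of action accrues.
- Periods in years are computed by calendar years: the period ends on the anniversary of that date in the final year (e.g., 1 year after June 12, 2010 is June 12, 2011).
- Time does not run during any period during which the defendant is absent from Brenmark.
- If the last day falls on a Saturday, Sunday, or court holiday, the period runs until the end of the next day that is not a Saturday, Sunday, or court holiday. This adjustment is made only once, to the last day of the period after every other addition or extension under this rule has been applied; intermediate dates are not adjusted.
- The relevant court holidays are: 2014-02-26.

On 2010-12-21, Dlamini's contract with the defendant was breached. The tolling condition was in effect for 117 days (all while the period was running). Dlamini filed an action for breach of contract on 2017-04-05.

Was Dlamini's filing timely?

6 years after 2010-12-21 is December 21, 2016.
Tolling adds 117 days: December 21, 2016 + 117 days = April 17, 2017.
April 17, 2017 is a Monday and not a court holiday, so no extension applies.
The deadline is April 17, 2017; the filing on April 5, 2017 is on or before that date.

Yes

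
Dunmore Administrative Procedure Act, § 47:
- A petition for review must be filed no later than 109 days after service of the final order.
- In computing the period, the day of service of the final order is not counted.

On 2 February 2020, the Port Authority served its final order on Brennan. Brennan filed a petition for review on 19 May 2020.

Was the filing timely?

109 days after 2 February 2020 is May 21, 2020.
The deadline is May 21, 2020; the filing on May 19, 2020 is on or before that date.

Yes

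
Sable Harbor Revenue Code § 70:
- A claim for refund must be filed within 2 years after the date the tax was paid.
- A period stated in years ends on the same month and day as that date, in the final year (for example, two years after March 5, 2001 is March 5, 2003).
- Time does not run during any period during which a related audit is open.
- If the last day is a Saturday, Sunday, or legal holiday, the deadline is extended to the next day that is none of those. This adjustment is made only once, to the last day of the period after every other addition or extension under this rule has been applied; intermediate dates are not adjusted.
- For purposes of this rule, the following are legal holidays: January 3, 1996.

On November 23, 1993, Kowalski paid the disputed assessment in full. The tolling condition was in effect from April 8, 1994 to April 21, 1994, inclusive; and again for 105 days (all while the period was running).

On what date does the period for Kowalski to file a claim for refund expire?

March 21, 1996

2 years after November 23, 1993 is November 23, 1995.
From April 8, 1994 through April 21, 1994 inclusive is 14 days; tolling adds 14 days: November 23, 1995 + 14 days = December 7, 1995.
Tolling adds 105 days: December 7, 1995 + 105 days = March 21, 1996.
March 21, 1996 is a Thursday and not a legal holiday, so no extension applies.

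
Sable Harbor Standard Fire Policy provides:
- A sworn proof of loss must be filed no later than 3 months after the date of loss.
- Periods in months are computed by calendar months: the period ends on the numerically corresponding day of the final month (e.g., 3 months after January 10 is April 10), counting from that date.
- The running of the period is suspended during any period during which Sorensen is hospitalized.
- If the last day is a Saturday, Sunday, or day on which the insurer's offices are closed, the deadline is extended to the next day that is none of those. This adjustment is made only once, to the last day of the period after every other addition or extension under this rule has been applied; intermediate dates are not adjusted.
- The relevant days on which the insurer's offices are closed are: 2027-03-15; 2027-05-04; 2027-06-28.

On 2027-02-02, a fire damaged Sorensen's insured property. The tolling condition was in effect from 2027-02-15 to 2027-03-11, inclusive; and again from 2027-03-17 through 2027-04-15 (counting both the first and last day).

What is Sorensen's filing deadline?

June 29, 2027

3 months after 2027-02-02 is May 2, 2027.
From February 15, 2027 through March 11, 2027 inclusive is 25 days; tolling adds 25 days: May 2, 2027 + 25 days = May 27, 2027.
From March 17, 2027 through April 15, 2027 inclusive is 30 days; tolling adds 30 days: May 27, 2027 + 30 days = June 26, 2027.
June 26, 2027 is Saturday; June 27, 2027 is Sunday; June 28, 2027 is a listed holiday. The next qualifying day is June 29, 2027.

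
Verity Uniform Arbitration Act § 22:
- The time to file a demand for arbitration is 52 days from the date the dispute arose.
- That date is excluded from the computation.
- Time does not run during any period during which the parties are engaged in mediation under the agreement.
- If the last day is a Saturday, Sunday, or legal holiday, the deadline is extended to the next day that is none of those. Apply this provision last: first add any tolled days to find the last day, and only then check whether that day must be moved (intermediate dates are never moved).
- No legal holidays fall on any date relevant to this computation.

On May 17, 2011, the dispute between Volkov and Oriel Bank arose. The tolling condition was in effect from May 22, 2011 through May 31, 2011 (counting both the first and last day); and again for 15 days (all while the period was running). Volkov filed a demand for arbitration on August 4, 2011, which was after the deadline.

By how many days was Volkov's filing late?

2 days

52 days after May 17, 2011 is July 8, 2011.
From May 22, 2011 through May 31, 2011 inclusive is 10 days; tolling adds 10 days: July 8, 2011 + 10 days = July 18, 2011.
Tolling adds 15 days: July 18, 2011 + 15 days = August 2, 2011.
August 2, 2011 is a Tuesday and not a legal holiday, so no extension applies.
The deadline is August 2, 2011; from August 2, 2011 to August 4, 2011 is 2 days.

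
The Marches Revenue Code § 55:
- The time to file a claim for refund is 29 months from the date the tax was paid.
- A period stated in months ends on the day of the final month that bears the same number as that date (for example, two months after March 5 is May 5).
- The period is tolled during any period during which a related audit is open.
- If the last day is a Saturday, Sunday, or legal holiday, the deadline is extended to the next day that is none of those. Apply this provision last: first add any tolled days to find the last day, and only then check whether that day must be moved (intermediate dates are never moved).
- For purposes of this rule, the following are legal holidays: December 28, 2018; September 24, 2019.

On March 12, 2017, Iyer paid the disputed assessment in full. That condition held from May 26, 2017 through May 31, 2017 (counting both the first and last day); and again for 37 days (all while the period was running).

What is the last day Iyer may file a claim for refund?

September 25, 2019

29 months after March 12, 2017 is August 12, 2019.
From May 26, 2017 through May 31, 2017 inclusive is 6 days; tolling adds 6 days: August 12, 2019 + 6 days = August 18, 2019.
Tolling adds 37 days: August 18, 2019 + 37 days = September 24, 2019.
September 24, 2019 is a listed holiday. The next qualifying day is September 25, 2019.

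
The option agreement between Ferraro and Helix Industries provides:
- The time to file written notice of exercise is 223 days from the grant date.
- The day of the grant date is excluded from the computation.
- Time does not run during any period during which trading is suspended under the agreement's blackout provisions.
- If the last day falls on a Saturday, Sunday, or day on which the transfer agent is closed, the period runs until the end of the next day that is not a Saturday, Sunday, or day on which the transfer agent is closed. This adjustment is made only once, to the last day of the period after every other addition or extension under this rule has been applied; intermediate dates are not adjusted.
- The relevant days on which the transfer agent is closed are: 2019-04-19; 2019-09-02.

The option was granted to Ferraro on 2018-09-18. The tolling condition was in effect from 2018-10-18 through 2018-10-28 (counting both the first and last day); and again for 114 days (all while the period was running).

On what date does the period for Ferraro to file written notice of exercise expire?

223 days after 2018-09-18 is April 29, 2019.
From October 18, 2018 through October 28, 2018 inclusive is 11 days; tolling adds 11 days: April 29, 2019 + 11 days = May 10, 2019.
Tolling adds 114 days: May 10, 2019 + 114 days = September 1, 2019.
September 1, 2019 is Sunday; September 2, 2019 is a listed holiday. The next qualifying day is September 3, 2019.

September 3, 2019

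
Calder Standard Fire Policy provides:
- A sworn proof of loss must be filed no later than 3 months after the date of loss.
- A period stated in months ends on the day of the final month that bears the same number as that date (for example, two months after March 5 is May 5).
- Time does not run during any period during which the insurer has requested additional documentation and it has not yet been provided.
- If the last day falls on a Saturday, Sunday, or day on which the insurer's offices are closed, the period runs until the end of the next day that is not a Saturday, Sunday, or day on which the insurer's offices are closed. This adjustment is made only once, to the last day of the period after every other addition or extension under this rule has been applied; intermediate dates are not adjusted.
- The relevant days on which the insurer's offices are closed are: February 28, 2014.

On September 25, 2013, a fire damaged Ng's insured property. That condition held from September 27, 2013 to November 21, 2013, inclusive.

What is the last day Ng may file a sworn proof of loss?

3 months after September 25, 2013 is December 25, 2013.
From September 27, 2013 through November 21, 2013 inclusive is 56 days; tolling adds 56 days: December 25, 2013 + 56 days = February 19, 2014.
February 19, 2014 is a Wednesday and not a day on which the insurer's offices are closed, so no extension applies.

February 19, 2014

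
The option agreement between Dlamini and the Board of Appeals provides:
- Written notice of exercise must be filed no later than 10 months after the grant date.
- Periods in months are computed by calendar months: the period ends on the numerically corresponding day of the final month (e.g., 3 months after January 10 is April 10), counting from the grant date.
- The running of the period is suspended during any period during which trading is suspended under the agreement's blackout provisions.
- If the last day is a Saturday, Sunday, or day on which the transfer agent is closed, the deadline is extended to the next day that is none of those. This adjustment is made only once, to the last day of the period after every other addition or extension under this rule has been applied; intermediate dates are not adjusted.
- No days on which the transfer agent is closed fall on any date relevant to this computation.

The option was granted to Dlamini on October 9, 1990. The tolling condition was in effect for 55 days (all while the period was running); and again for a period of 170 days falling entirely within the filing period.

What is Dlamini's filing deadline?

March 23, 1992

10 months after October 9, 1990 is August 9, 1991.
Tolling adds 55 days: August 9, 1991 + 55 days = October 3, 1991.
Tolling adds 170 days: October 3, 1991 + 170 days = March 21, 1992.
March 21, 1992 is Saturday; March 22, 1992 is Sunday. The next qualifying day is March 23, 1992.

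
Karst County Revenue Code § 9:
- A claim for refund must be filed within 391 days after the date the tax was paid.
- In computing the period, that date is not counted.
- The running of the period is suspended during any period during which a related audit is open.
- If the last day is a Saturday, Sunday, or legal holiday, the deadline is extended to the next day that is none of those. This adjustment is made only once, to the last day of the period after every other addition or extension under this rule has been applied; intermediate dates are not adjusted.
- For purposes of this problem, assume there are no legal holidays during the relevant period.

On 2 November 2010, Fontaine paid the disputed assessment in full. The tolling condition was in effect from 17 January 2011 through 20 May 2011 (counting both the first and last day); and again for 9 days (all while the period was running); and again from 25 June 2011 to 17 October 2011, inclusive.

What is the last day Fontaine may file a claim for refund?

391 days after 2 November 2010 is November 28, 2011.
From January 17, 2011 through May 20, 2011 inclusive is 124 days; tolling adds 124 days: November 28, 2011 + 124 days = March 31, 2012.
Tolling adds 9 days: March 31, 2012 + 9 days = April 9, 2012.
From June 25, 2011 through October 17, 2011 inclusive is 115 days; tolling adds 115 days: April 9, 2012 + 115 days = August 2, 2012.
August 2, 2012 is a Thursday and not a legal holiday, so no extension applies.

August 2, 2012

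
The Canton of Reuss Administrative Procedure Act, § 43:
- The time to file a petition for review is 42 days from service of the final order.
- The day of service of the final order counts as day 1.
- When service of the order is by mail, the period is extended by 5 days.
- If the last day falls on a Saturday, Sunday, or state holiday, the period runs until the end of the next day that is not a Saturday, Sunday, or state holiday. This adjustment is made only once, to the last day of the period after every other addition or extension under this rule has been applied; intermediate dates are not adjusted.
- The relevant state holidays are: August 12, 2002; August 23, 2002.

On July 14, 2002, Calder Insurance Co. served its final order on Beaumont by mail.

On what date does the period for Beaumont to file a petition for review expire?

Counting July 14, 2002 as day 1, day 42 is August 24, 2002.
Service was by mail, adding 5 days: August 24, 2002 + 5 days = August 29, 2002.
August 29, 2002 is a Thursday and not a state holiday, so no extension applies.

August 29, 2002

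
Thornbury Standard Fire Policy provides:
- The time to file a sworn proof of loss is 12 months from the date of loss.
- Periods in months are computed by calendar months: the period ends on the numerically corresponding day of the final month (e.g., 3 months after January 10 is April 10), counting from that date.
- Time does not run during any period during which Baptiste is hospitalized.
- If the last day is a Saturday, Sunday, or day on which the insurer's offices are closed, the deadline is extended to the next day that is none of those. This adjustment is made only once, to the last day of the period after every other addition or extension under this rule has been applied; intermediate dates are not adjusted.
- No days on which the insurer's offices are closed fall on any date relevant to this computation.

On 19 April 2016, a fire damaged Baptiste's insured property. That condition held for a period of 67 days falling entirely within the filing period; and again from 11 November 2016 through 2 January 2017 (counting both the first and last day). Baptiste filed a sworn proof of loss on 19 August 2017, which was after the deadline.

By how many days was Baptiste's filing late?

12 months after 19 April 2016 is April 19, 2017.
Tolling adds 67 days: April 19, 2017 + 67 days = June 25, 2017.
From November 11, 2016 through January 2, 2017 inclusive is 53 days; tolling adds 53 days: June 25, 2017 + 53 days = August 17, 2017.
August 17, 2017 is a Thursday and not a day on which the insurer's offices are closed, so no extension applies.
The deadline is August 17, 2017; from August 17, 2017 to August 19, 2017 is 2 days.

2 days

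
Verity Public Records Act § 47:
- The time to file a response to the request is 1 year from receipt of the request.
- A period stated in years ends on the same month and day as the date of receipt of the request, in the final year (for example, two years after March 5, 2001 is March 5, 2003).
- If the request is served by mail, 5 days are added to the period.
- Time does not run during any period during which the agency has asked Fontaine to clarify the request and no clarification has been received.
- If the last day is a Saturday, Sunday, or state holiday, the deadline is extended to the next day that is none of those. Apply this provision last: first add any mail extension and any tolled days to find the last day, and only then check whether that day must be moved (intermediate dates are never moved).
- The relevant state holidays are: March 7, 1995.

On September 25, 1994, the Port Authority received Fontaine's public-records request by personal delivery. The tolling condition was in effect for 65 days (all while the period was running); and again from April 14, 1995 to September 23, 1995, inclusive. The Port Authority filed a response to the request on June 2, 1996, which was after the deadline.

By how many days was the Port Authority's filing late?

23 days

1 year after September 25, 1994 is September 25, 1995.
Service was not by mail, so no mail extension applies.
Tolling adds 65 days: September 25, 1995 + 65 days = November 29, 1995.
From April 14, 1995 through September 23, 1995 inclusive is 163 days; tolling adds 163 days: November 29, 1995 + 163 days = May 10, 1996.
May 10, 1996 is a Friday and not a state holiday, so no extension applies.
The deadline is May 10, 1996; from May 10, 1996 to June 2, 1996 is 23 days.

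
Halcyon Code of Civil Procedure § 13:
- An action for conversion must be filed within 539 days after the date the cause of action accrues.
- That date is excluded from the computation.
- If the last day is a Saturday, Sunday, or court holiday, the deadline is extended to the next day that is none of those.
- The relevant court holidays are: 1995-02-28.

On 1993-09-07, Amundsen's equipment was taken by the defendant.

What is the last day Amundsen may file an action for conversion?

539 days after 1993-09-07 is February 28, 1995.
February 28, 1995 is a listed holiday. The next qualifying day is March 1, 1995.

March 1, 1995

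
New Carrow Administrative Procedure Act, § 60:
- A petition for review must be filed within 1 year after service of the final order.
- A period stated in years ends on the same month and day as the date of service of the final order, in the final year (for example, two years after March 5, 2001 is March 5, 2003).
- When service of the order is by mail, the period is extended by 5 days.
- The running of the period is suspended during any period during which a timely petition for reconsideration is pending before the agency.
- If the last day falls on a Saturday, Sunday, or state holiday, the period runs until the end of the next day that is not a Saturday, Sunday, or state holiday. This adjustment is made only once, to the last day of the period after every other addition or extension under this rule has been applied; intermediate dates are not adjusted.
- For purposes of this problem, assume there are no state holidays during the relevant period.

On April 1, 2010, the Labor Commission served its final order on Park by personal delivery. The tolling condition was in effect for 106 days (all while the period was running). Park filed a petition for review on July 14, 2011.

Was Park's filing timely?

1 year after April 1, 2010 is April 1, 2011.
Service was not by mail, so no mail extension applies.
Tolling adds 106 days: April 1, 2011 + 106 days = July 16, 2011.
July 16, 2011 is Saturday; July 17, 2011 is Sunday. The next qualifying day is July 18, 2011.
The deadline is July 18, 2011; the filing on July 14, 2011 is on or before that date.

Yes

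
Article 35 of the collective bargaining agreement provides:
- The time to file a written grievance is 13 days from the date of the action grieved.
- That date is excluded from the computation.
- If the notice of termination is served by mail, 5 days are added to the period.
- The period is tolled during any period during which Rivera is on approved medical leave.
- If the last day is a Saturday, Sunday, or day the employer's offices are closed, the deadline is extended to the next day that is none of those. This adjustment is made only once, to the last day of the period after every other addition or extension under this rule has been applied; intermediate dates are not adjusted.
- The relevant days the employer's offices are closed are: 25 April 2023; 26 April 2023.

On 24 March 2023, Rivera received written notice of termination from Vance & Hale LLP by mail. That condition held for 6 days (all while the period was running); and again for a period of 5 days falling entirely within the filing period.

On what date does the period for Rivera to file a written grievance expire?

April 24, 2023

13 days after 24 March 2023 is April 6, 2023.
Service was by mail, adding 5 days: April 6, 2023 + 5 days = April 11, 2023.
Tolling adds 6 days: April 11, 2023 + 6 days = April 17, 2023.
Tolling adds 5 days: April 17, 2023 + 5 days = April 22, 2023.
April 22, 2023 is Saturday; April 23, 2023 is Sunday. The next qualifying day is April 24, 2023.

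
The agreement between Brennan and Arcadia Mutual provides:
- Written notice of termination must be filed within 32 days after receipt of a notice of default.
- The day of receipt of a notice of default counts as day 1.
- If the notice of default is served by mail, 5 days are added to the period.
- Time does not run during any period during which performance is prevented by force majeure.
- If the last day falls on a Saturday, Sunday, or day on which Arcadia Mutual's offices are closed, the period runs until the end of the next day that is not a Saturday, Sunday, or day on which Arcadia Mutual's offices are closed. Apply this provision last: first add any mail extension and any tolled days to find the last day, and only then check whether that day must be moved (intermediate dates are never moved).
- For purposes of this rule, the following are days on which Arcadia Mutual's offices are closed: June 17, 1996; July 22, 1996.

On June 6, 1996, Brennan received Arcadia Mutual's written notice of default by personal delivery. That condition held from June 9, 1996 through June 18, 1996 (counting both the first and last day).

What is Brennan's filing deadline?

Counting June 6, 1996 as day 1, day 32 is July 7, 1996.
Service was not by mail, so no mail extension applies.
From June 9, 1996 through June 18, 1996 inclusive is 10 days; tolling adds 10 days: July 7, 1996 + 10 days = July 17, 1996.
July 17, 1996 is a Wednesday and not a day on which Arcadia Mutual's offices are closed, so no extension applies.

July 17, 1996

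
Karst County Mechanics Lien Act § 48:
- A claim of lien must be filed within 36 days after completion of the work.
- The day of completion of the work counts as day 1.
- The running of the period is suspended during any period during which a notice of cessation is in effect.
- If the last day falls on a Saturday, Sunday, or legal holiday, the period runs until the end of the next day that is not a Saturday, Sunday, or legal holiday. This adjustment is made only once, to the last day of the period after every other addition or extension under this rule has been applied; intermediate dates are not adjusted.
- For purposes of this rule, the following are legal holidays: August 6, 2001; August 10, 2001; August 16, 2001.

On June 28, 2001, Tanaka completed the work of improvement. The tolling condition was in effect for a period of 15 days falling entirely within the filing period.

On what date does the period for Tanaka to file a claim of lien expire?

August 17, 2001

Counting June 28, 2001 as day 1, day 36 is August 2, 2001.
Tolling adds 15 days: August 2, 2001 + 15 days = August 17, 2001.
August 17, 2001 is a Friday and not a legal holiday, so no extension applies.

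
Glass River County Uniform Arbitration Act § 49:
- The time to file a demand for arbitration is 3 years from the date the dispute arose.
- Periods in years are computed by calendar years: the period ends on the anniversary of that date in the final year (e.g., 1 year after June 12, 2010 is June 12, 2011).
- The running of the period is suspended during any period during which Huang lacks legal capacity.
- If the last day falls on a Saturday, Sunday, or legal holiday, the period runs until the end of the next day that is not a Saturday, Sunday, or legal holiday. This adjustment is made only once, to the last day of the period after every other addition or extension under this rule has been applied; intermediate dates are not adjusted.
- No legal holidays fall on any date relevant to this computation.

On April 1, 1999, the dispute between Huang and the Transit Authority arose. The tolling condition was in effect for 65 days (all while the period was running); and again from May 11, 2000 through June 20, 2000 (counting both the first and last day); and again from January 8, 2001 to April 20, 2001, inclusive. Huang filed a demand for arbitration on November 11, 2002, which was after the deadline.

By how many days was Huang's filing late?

14 days

3 years after April 1, 1999 is April 1, 2002.
Tolling adds 65 days: April 1, 2002 + 65 days = June 5, 2002.
From May 11, 2000 through June 20, 2000 inclusive is 41 days; tolling adds 41 days: June 5, 2002 + 41 days = July 16, 2002.
From January 8, 2001 through April 20, 2001 inclusive is 103 days; tolling adds 103 days: July 16, 2002 + 103 days = October 27, 2002.
October 27, 2002 is Sunday. The next qualifying day is October 28, 2002.
The deadline is October 28, 2002; from October 28, 2002 to November 11, 2002 is 14 days.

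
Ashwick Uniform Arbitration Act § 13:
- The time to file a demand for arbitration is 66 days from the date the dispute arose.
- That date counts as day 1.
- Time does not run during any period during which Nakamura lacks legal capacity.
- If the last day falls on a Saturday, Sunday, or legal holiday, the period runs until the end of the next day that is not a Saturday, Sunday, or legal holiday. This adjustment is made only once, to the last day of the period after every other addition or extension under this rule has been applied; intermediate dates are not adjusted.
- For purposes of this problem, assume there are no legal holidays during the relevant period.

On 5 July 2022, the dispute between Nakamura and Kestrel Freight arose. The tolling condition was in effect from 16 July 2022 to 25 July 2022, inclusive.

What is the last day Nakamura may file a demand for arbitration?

September 19, 2022

Counting 5 July 2022 as day 1, day 66 is September 8, 2022.
From July 16, 2022 through July 25, 2022 inclusive is 10 days; tolling adds 10 days: September 8, 2022 + 10 days = September 18, 2022.
September 18, 2022 is Sunday. The next qualifying day is September 19, 2022.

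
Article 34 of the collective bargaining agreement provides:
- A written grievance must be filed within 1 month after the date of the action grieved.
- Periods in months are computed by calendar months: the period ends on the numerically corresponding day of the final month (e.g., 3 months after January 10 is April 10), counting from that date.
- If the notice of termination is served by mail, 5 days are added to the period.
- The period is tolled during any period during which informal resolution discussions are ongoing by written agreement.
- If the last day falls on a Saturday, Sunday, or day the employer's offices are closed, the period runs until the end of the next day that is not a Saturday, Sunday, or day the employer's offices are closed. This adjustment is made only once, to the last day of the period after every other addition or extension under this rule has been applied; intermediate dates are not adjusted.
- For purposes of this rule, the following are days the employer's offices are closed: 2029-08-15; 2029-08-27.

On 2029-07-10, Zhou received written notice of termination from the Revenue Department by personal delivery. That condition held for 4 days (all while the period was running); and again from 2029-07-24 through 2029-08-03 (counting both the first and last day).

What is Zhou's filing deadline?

August 28, 2029

1 month after 2029-07-10 is August 10, 2029.
Service was not by mail, so no mail extension applies.
Tolling adds 4 days: August 10, 2029 + 4 days = August 14, 2029.
From July 24, 2029 through August 3, 2029 inclusive is 11 days; tolling adds 11 days: August 14, 2029 + 11 days = August 25, 2029.
August 25, 2029 is Saturday; August 26, 2029 is Sunday; August 27, 2029 is a listed holiday. The next qualifying day is August 28, 2029.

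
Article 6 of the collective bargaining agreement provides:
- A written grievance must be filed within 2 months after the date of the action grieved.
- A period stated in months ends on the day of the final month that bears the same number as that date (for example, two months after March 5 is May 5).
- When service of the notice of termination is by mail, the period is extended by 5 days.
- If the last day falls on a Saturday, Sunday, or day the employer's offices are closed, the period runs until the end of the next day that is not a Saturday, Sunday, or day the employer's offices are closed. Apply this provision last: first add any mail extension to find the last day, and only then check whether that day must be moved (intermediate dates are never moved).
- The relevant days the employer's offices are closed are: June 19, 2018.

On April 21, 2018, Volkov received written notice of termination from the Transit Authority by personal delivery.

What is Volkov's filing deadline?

June 21, 2018

2 months after April 21, 2018 is June 21, 2018.
Service was not by mail, so no mail extension applies.
June 21, 2018 is a Thursday and not a day the employer's offices are closed, so no extension applies.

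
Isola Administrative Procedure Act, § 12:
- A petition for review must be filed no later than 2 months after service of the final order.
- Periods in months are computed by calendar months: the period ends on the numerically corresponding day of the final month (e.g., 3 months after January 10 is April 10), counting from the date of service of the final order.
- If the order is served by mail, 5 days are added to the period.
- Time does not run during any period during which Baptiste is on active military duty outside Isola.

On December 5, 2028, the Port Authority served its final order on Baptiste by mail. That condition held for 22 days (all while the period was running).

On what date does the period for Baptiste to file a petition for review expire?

March 4, 2029

2 months after December 5, 2028 is February 5, 2029.
Service was by mail, adding 5 days: February 5, 2029 + 5 days = February 10, 2029.
Tolling adds 22 days: February 10, 2029 + 22 days = March 4, 2029.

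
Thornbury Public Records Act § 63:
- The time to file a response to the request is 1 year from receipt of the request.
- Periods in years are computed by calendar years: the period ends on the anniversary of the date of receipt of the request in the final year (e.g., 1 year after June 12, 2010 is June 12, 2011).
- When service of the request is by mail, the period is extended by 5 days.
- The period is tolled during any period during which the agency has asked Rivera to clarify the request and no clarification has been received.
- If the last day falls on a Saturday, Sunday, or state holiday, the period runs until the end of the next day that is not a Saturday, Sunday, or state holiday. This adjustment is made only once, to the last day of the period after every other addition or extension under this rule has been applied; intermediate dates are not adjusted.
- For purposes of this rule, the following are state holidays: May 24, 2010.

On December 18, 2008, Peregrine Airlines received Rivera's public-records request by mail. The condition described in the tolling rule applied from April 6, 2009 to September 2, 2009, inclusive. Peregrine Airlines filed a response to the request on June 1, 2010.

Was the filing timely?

1 year after December 18, 2008 is December 18, 2009.
Service was by mail, adding 5 days: December 18, 2009 + 5 days = December 23, 2009.
From April 6, 2009 through September 2, 2009 inclusive is 150 days; tolling adds 150 days: December 23, 2009 + 150 days = May 22, 2010.
May 22, 2010 is Saturday; May 23, 2010 is Sunday; May 24, 2010 is a listed holiday. The next qualifying day is May 25, 2010.
The deadline is May 25, 2010; the filing on June 1, 2010 is after that date.

No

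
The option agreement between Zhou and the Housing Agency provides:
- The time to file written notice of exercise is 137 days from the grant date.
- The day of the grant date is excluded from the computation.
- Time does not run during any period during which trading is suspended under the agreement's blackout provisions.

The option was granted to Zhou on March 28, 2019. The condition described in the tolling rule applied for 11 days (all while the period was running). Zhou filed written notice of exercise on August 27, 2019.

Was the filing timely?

137 days after March 28, 2019 is August 12, 2019.
Tolling adds 11 days: August 12, 2019 + 11 days = August 23, 2019.
The deadline is August 23, 2019; the filing on August 27, 2019 is after that date.

No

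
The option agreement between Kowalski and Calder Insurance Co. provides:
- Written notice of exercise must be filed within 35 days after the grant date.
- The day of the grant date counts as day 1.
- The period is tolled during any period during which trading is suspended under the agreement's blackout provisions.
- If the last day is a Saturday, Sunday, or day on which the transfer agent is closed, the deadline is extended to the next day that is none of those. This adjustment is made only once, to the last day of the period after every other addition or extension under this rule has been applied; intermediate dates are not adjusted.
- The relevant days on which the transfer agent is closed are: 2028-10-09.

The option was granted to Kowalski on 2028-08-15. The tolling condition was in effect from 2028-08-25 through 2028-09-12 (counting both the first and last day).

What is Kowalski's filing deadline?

Counting 2028-08-15 as day 1, day 35 is September 18, 2028.
From August 25, 2028 through September 12, 2028 inclusive is 19 days; tolling adds 19 days: September 18, 2028 + 19 days = October 7, 2028.
October 7, 2028 is Saturday; October 8, 2028 is Sunday; October 9, 2028 is a listed holiday. The next qualifying day is October 10, 2028.

October 10, 2028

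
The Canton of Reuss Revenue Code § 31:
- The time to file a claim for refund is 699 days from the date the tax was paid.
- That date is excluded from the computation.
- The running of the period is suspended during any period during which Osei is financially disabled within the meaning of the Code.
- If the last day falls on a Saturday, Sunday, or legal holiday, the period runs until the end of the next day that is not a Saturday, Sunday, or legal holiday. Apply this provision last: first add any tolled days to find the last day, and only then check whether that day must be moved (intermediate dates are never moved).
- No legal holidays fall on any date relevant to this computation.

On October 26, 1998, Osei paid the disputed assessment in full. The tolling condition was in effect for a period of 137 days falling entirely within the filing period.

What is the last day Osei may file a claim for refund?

February 8, 2001

699 days after October 26, 1998 is September 24, 2000.
Tolling adds 137 days: September 24, 2000 + 137 days = February 8, 2001.
February 8, 2001 is a Thursday and not a legal holiday, so no extension applies.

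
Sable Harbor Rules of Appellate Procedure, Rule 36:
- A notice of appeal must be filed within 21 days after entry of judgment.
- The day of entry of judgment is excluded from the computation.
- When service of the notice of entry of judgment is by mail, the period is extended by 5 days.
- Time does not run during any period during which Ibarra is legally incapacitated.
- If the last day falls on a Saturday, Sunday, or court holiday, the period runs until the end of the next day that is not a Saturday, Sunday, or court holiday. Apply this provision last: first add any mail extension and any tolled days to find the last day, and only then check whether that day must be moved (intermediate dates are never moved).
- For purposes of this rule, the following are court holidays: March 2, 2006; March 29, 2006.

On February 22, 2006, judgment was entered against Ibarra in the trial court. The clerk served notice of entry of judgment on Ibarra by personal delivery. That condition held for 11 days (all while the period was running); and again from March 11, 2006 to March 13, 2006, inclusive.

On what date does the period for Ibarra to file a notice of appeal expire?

March 30, 2006

21 days after February 22, 2006 is March 15, 2006.
Service was not by mail, so no mail extension applies.
Tolling adds 11 days: March 15, 2006 + 11 days = March 26, 2006.
From March 11, 2006 through March 13, 2006 inclusive is 3 days; tolling adds 3 days: March 26, 2006 + 3 days = March 29, 2006.
March 29, 2006 is a listed holiday. The next qualifying day is March 30, 2006.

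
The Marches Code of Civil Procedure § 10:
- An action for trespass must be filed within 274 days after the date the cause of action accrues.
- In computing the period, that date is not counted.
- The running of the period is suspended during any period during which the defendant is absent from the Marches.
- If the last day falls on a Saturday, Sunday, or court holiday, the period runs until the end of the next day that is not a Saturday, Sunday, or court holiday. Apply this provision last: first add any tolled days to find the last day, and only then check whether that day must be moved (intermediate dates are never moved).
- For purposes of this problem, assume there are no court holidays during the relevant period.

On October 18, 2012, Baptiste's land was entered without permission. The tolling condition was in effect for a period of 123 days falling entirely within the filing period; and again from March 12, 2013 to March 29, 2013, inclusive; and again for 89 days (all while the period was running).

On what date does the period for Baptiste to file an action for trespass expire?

274 days after October 18, 2012 is July 19, 2013.
Tolling adds 123 days: July 19, 2013 + 123 days = November 19, 2013.
From March 12, 2013 through March 29, 2013 inclusive is 18 days; tolling adds 18 days: November 19, 2013 + 18 days = December 7, 2013.
Tolling adds 89 days: December 7, 2013 + 89 days = March 6, 2014.
March 6, 2014 is a Thursday and not a court holiday, so no extension applies.

March 6, 2014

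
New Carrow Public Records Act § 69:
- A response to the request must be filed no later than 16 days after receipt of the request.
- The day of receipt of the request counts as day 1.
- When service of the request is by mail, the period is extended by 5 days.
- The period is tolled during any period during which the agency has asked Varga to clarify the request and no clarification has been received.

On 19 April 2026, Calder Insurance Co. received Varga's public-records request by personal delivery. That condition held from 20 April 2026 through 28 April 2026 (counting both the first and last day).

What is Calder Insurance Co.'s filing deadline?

Counting 19 April 2026 as day 1, day 16 is May 4, 2026.
Service was not by mail, so no mail extension applies.
From April 20, 2026 through April 28, 2026 inclusive is 9 days; tolling adds 9 days: May 4, 2026 + 9 days = May 13, 2026.

May 13, 2026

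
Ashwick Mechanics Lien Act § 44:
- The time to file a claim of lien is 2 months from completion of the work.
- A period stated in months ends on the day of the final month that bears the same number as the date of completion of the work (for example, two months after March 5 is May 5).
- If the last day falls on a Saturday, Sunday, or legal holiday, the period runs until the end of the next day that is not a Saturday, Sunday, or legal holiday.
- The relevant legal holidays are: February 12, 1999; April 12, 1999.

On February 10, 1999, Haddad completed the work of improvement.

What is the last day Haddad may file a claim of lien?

April 13, 1999

2 months after February 10, 1999 is April 10, 1999.
April 10, 1999 is Saturday; April 11, 1999 is Sunday; April 12, 1999 is a listed holiday. The next qualifying day is April 13, 1999.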